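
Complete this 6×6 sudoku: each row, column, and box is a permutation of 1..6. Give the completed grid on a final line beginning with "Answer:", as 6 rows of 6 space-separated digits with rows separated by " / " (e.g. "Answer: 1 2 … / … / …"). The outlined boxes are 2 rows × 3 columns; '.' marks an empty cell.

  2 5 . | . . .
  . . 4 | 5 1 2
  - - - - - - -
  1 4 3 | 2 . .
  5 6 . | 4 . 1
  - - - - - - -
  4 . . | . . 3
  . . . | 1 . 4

Step 1. [r1c6∈{6}] r1c6's peers cover all but 6. So r1c6=6.
Step 2. [r5c4∈{6}] nothing but 6 survives at r5c4 ⇒ r5c4=6.
Step 3. [r6c3∈{2,5,6}] in col 3, 6 fits only at r6c3. So r6c3=6.
Step 4. [r5c3∈{1,2,5}] 5 has one home in col 3: r5c3. So r5c3=5.
Step 5. [r6c5∈{2,5}] 5 has one home in row 6: r6c5. So r6c5=5.
Step 6. [r2c2∈{3}] only 3 remains possible at r2c2 ⇒ r2c2=3.
Step 7. [r4c5∈{3}] nothing but 3 survives at r4c5. So r4c5=3.
Step 8. [r6c2∈{2}] r6c2 has the single candidate 2, so r6c2=2.
Step 9. [r4c3∈{2}] r4c3's peers cover all but 2 ⇒ r4c3=2.
Step 10. [r3c6∈{5}] nothing but 5 survives at r3c6. So r3c6=5.
Step 11. [r1c4∈{3}] only 3 remains possible at r1c4. So r1c4=3.
Step 12. [r2c1∈{6}] r2c1 is down to just 6, so r2c1=6.
Step 13. [r3c5∈{6}] nothing but 6 survives at r3c5. So r3c5=6.
Step 14. [r6c1∈{3}] r6c1 has the single candidate 3, so r6c1=3.
Step 15. [r1c3∈{1}] nothing but 1 survives at r1c3 ⇒ r1c3=1.
Step 16. [r1c5∈{4}] r1c5 has the single candidate 4, so r1c5=4.
Step 17. [r5c5∈{2}] only 2 remains possible at r5c5 ⇒ r5c5=2.
Step 18. [r5c2∈{1}] r5c2's peers cover all but 1. So r5c2=1.

Answer: 2 5 1 3 4 6 / 6 3 4 5 1 2 / 1 4 3 2 6 5 / 5 6 2 4 3 1 / 4 1 5 6 2 3 / 3 2 6 1 5 4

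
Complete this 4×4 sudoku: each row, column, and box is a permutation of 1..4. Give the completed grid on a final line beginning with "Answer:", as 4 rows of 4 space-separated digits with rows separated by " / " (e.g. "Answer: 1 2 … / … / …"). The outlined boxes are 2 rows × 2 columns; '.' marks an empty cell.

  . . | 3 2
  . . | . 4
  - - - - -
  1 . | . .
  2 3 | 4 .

Step 1. [r1c2∈{1,4}] 1 has one home in row 1: r1c2, so r1c2=1.
Step 2. [r4c4∈{1}] r4c4 is down to just 1, so r4c4=1.
Step 3. [r3c4∈{3}] r3c4 is down to just 3, so r3c4=3.
Step 4. [r2c3∈{1}] r2c3 is down to just 1 ⇒ r2c3=1.
Step 5. [r2c1∈{3}] only 3 remains possible at r2c1 ⇒ r2c1=3.
Step 6. [r3c2∈{4}] r3c2 has the single candidate 4, so r3c2=4.
Step 7. [r3c3∈{2}] r3c3 has the single candidate 2 ⇒ r3c3=2.
Step 8. [r2c2∈{2}] r2c2 is down to just 2 ⇒ r2c2=2.
Step 9. [r1c1∈{4}] r1c1's peers cover all but 4, so r1c1=4.

Answer: 4 1 3 2 / 3 2 1 4 / 1 4 2 3 / 2 3 4 1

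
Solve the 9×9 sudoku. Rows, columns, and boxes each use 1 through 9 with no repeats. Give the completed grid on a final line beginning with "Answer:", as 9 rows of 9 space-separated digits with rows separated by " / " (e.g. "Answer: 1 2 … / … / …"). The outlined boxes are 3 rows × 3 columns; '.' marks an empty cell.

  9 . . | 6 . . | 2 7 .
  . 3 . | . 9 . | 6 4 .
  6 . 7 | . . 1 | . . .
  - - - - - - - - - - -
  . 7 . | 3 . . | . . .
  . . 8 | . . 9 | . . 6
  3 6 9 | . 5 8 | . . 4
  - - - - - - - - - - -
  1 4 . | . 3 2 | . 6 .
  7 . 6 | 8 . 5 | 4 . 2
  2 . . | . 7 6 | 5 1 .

Step 1. [r4c6∈{4}] r4c6 has the single candidate 4. So r4c6=4.
Step 2. [r4c1∈{5}] r4c1 has the single candidate 5 ⇒ r4c1=5.
Step 3. [r8c8∈{3,9}] r8c8 is the only open cell in row 8 admitting 3. So r8c8=3.
Step 4. [r9c2∈{8,9}] across box 7, 8 lands solely at r9c2 ⇒ r9c2=8.
Step 5. [r9c9∈{9}] nothing but 9 survives at r9c9, so r9c9=9.
Step 6. [r1c3∈{1,4,5}] across col 3, 4 lands solely at r1c3. So r1c3=4.
Step 7. [r3c5∈{2,4,8}] 4 has one home in col 5: r3c5, so r3c5=4.
Step 8. [r6c8∈{2}] only 2 remains possible at r6c8. So r6c8=2.
Step 9. [r5c7∈{1,3,7}] 3 has one home in row 5: r5c7. So r5c7=3.
Step 10. [r5c4∈{1,2,7}] r5c4 is the only open cell in row 5 admitting 7. So r5c4=7.
Step 11. [r3c9∈{3,5,8}] r3c9 is the only open cell in row 3 admitting 3. So r3c9=3.
Step 12. [r6c4∈{1}] r6c4 is down to just 1. So r6c4=1.
Step 13. [r4c7∈{1,8,9}] 1 has one home in col 7: r4c7, so r4c7=1.
Step 14. [r4c9∈{8}] r4c9's peers cover all but 8. So r4c9=8.
Step 15. [r2c3∈{1,2,5}] r2c3 is the only open cell in col 3 admitting 1. So r2c3=1.
Step 16. [r3c8∈{5,8,9}] r3c8 is the only open cell in col 8 admitting 8. So r3c8=8.
Step 17. [r3c2∈{2,5}] across box 1, 2 lands solely at r3c2, so r3c2=2.
Step 18. [r2c9∈{5}] r2c9 is down to just 5 ⇒ r2c9=5.
Step 19. [r4c3∈{2}] nothing but 2 survives at r4c3 ⇒ r4c3=2.
Step 20. [r7c7∈{7,8}] across row 7, 8 lands solely at r7c7. So r7c7=8.
Step 21. [r1c2∈{5}] nothing but 5 survives at r1c2 ⇒ r1c2=5.
Step 22. [r9c3∈{3}] r9c3's peers cover all but 3. So r9c3=3.
Step 23. [r5c1∈{4}] r5c1 is down to just 4 ⇒ r5c1=4.
Step 24. [r5c8∈{5}] nothing but 5 survives at r5c8. So r5c8=5.
Step 25. [r3c7∈{9}] only 9 remains possible at r3c7. So r3c7=9.
Step 26. [r4c8∈{9}] r4c8 is down to just 9. So r4c8=9.
Step 27. [r6c7∈{7}] nothing but 7 survives at r6c7, so r6c7=7.
Step 28. [r3c4∈{5}] only 5 remains possible at r3c4 ⇒ r3c4=5.
Step 29. [r2c1∈{8}] r2c1's peers cover all but 8, so r2c1=8.
Step 30. [r2c4∈{2}] nothing but 2 survives at r2c4. So r2c4=2.
Step 31. [r8c2∈{9}] r8c2 is down to just 9 ⇒ r8c2=9.
Step 32. [r1c9∈{1}] r1c9 is down to just 1 ⇒ r1c9=1.
Step 33. [r4c5∈{6}] only 6 remains possible at r4c5 ⇒ r4c5=6.
Step 34. [r2c6∈{7}] only 7 remains possible at r2c6. So r2c6=7.
Step 35. [r7c4∈{9}] r7c4 has the single candidate 9. So r7c4=9.
Step 36. [r7c3∈{5}] only 5 remains possible at r7c3 ⇒ r7c3=5.
Step 37. [r1c6∈{3}] only 3 remains possible at r1c6. So r1c6=3.
Step 38. [r5c5∈{2}] r5c5 is down to just 2, so r5c5=2.
Step 39. [r9c4∈{4}] r9c4 has the single candidate 4, so r9c4=4.
Step 40. [r7c9∈{7}] r7c9 is down to just 7 ⇒ r7c9=7.
Step 41. [r5c2∈{1}] nothing but 1 survives at r5c2, so r5c2=1.
Step 42. [r1c5∈{8}] r1c5's peers cover all but 8, so r1c5=8.
Step 43. [r8c5∈{1}] r8c5 is down to just 1, so r8c5=1.

Answer: 9 5 4 6 8 3 2 7 1 / 8 3 1 2 9 7 6 4 5 / 6 2 7 5 4 1 9 8 3 / 5 7 2 3 6 4 1 9 8 / 4 1 8 7 2 9 3 5 6 / 3 6 9 1 5 8 7 2 4 / 1 4 5 9 3 2 8 6 7 / 7 9 6 8 1 5 4 3 2 / 2 8 3 4 7 6 5 1 9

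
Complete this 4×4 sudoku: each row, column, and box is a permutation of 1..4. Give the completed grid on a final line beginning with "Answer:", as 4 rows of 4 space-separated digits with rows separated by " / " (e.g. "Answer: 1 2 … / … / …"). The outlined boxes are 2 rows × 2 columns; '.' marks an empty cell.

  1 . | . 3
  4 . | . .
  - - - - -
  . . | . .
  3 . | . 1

Step 1. [r1c2∈{2}] r1c2 has the single candidate 2 ⇒ r1c2=2.
Step 2. [r4c3∈{2,4}] in row 4, 2 fits only at r4c3, so r4c3=2.
Step 3. [r3c4∈{4}] r3c4 is down to just 4, so r3c4=4.
Step 4. [r2c3∈{1}] r2c3's peers cover all but 1, so r2c3=1.
Step 5. [r3c1∈{2}] r3c1 is down to just 2. So r3c1=2.
Step 6. [r1c3∈{4}] r1c3's peers cover all but 4. So r1c3=4.
Step 7. [r2c2∈{3}] r2c2's peers cover all but 3 ⇒ r2c2=3.
Step 8. [r2c4∈{2}] r2c4 has the single candidate 2 ⇒ r2c4=2.
Step 9. [r4c2∈{4}] r4c2's peers cover all but 4. So r4c2=4.
Step 10. [r3c3∈{3}] nothing but 3 survives at r3c3 ⇒ r3c3=3.
Step 11. [r3c2∈{1}] r3c2 has the single candidate 1 ⇒ r3c2=1.

Answer: 1 2 4 3 / 4 3 1 2 / 2 1 3 4 / 3 4 2 1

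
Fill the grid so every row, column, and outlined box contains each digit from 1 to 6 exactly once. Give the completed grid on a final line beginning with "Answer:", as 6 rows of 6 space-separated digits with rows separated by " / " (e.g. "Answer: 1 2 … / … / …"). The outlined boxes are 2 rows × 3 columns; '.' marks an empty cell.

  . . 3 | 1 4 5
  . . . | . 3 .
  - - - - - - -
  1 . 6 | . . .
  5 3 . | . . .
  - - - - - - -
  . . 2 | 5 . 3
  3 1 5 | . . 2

Step 1. [r3c2∈{2,4}] across box 3, 2 lands solely at r3c2, so r3c2=2.
Step 2. [r1c2∈{6}] nothing but 6 survives at r1c2, so r1c2=6.
Step 3. [r6c5∈{6}] nothing but 6 survives at r6c5 ⇒ r6c5=6.
Step 4. [r2c4∈{2,6}] 2 has one home in box 2: r2c4. So r2c4=2.
Step 5. [r4c6∈{1,4,6}] across col 6, 1 lands solely at r4c6. So r4c6=1.
Step 6. [r2c1∈{4}] only 4 remains possible at r2c1. So r2c1=4.
Step 7. [r3c6∈{4}] only 4 remains possible at r3c6, so r3c6=4.
Step 8. [r2c6∈{6}] r2c6 is down to just 6. So r2c6=6.
Step 9. [r4c4∈{6}] r4c4 is down to just 6. So r4c4=6.
Step 10. [r4c5∈{2}] nothing but 2 survives at r4c5, so r4c5=2.
Step 11. [r4c3∈{4}] r4c3 is down to just 4. So r4c3=4.
Step 12. [r2c3∈{1}] r2c3's peers cover all but 1. So r2c3=1.
Step 13. [r6c4∈{4}] only 4 remains possible at r6c4. So r6c4=4.
Step 14. [r5c2∈{4}] only 4 remains possible at r5c2, so r5c2=4.
Step 15. [r5c1∈{6}] r5c1's peers cover all but 6, so r5c1=6.
Step 16. [r2c2∈{5}] r2c2 has the single candidate 5 ⇒ r2c2=5.
Step 17. [r3c4∈{3}] r3c4's peers cover all but 3 ⇒ r3c4=3.
Step 18. [r5c5∈{1}] r5c5 has the single candidate 1, so r5c5=1.
Step 19. [r1c1∈{2}] nothing but 2 survives at r1c1 ⇒ r1c1=2.
Step 20. [r3c5∈{5}] r3c5 is down to just 5 ⇒ r3c5=5.

Answer: 2 6 3 1 4 5 / 4 5 1 2 3 6 / 1 2 6 3 5 4 / 5 3 4 6 2 1 / 6 4 2 5 1 3 / 3 1 5 4 6 2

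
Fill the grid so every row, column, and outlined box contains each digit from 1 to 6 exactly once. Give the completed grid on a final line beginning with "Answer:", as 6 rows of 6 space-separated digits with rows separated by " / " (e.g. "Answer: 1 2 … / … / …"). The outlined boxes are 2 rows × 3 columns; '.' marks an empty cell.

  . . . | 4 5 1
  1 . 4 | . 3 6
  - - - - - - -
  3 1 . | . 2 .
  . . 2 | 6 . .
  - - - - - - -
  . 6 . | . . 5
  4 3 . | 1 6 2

Step 1. [r4c2∈{4,5}] across col 2, 4 lands solely at r4c2. So r4c2=4.
Step 2. [r1c2∈{2}] only 2 remains possible at r1c2, so r1c2=2.
Step 3. [r3c3∈{5,6}] in row 3, 6 fits only at r3c3. So r3c3=6.
Step 4. [r4c1∈{5}] r4c1 is down to just 5 ⇒ r4c1=5.
Step 5. [r5c5∈{4}] r5c5's peers cover all but 4 ⇒ r5c5=4.
Step 6. [r4c5∈{1}] r4c5's peers cover all but 1 ⇒ r4c5=1.
Step 7. [r5c1∈{2}] nothing but 2 survives at r5c1, so r5c1=2.
Step 8. [r5c3∈{1}] r5c3's peers cover all but 1. So r5c3=1.
Step 9. [r2c4∈{2}] only 2 remains possible at r2c4 ⇒ r2c4=2.
Step 10. [r6c3∈{5}] only 5 remains possible at r6c3, so r6c3=5.
Step 11. [r3c6∈{4}] nothing but 4 survives at r3c6. So r3c6=4.
Step 12. [r5c4∈{3}] r5c4's peers cover all but 3, so r5c4=3.
Step 13. [r1c3∈{3}] only 3 remains possible at r1c3. So r1c3=3.
Step 14. [r1c1∈{6}] r1c1 is down to just 6, so r1c1=6.
Step 15. [r3c4∈{5}] nothing but 5 survives at r3c4 ⇒ r3c4=5.
Step 16. [r4c6∈{3}] nothing but 3 survives at r4c6. So r4c6=3.
Step 17. [r2c2∈{5}] r2c2 is down to just 5 ⇒ r2c2=5.

Answer: 6 2 3 4 5 1 / 1 5 4 2 3 6 / 3 1 6 5 2 4 / 5 4 2 6 1 3 / 2 6 1 3 4 5 / 4 3 5 1 6 2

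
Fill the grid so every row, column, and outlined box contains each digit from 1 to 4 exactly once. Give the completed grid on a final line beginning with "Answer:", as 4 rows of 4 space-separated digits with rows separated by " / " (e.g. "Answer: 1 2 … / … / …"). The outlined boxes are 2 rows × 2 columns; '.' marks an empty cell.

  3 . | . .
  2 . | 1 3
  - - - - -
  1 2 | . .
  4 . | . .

Step 1. [r3c4∈{4}] r3c4's peers cover all but 4 ⇒ r3c4=4.
Step 2. [r1c3∈{2,4}] across col 3, 4 lands solely at r1c3, so r1c3=4.
Step 3. [r4c3∈{2,3}] across col 3, 2 lands solely at r4c3. So r4c3=2.
Step 4. [r1c2∈{1}] r1c2's peers cover all but 1 ⇒ r1c2=1.
Step 5. [r4c4∈{1}] only 1 remains possible at r4c4, so r4c4=1.
Step 6. [r4c2∈{3}] r4c2 has the single candidate 3, so r4c2=3.
Step 7. [r2c2∈{4}] r2c2's peers cover all but 4 ⇒ r2c2=4.
Step 8. [r1c4∈{2}] r1c4's peers cover all but 2, so r1c4=2.
Step 9. [r3c3∈{3}] r3c3 has the single candidate 3, so r3c3=3.

Answer: 3 1 4 2 / 2 4 1 3 / 1 2 3 4 / 4 3 2 1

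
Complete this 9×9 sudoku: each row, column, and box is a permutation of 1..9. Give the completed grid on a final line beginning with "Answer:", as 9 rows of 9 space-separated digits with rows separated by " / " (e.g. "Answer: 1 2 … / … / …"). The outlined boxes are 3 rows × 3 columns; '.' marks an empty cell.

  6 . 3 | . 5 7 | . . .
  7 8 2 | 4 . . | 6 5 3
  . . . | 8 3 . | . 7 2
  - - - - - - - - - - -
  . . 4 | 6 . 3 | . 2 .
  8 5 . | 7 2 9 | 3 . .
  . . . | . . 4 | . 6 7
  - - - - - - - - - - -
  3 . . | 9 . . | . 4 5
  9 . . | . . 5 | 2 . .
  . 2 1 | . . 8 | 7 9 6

Step 1. [r4c1∈{1}] r4c1's peers cover all but 1, so r4c1=1.
Step 2. [r2c6∈{1}] r2c6's peers cover all but 1 ⇒ r2c6=1.
Step 3. [r5c8∈{1}] r5c8's peers cover all but 1, so r5c8=1.
Step 4. [r6c3∈{9}] nothing but 9 survives at r6c3 ⇒ r6c3=9.
Step 5. [r4c5∈{8}] r4c5 has the single candidate 8, so r4c5=8.
Step 6. [r1c8∈{8}] r1c8 has the single candidate 8 ⇒ r1c8=8.
Step 7. [r8c9∈{1,8}] r8c9 is the only open cell in col 9 admitting 8, so r8c9=8.
Step 8. [r1c9∈{1,4,9}] col 9 places 1 nowhere but r1c9. So r1c9=1.
Step 9. [r6c5∈{1}] only 1 remains possible at r6c5, so r6c5=1.
Step 10. [r9c1∈{4,5}] r9c1 is the only open cell in row 9 admitting 5. So r9c1=5.
Step 11. [r8c2∈{4,6,7}] box 7 places 4 nowhere but r8c2, so r8c2=4.
Step 12. [r7c2∈{6,7}] r7c2 is the only open cell in col 2 admitting 6 ⇒ r7c2=6.
Step 13. [r7c5∈{7}] r7c5 has the single candidate 7 ⇒ r7c5=7.
Step 14. [r1c7∈{4,9}] 4 has one home in row 1: r1c7. So r1c7=4.
Step 15. [r4c7∈{5,9}] r4c7 is the only open cell in row 4 admitting 5, so r4c7=5.
Step 16. [r8c4∈{1,3}] across row 8, 1 lands solely at r8c4, so r8c4=1.
Step 17. [r3c2∈{1,9}] across row 3, 1 lands solely at r3c2 ⇒ r3c2=1.
Step 18. [r9c5∈{4}] only 4 remains possible at r9c5. So r9c5=4.
Step 19. [r8c8∈{3}] r8c8 is down to just 3. So r8c8=3.
Step 20. [r2c5∈{9}] r2c5 has the single candidate 9. So r2c5=9.
Step 21. [r4c2∈{7}] r4c2's peers cover all but 7 ⇒ r4c2=7.
Step 22. [r1c2∈{9}] r1c2 has the single candidate 9, so r1c2=9.
Step 23. [r6c4∈{5}] only 5 remains possible at r6c4 ⇒ r6c4=5.
Step 24. [r3c3∈{5}] r3c3 is down to just 5. So r3c3=5.
Step 25. [r6c1∈{2}] r6c1's peers cover all but 2. So r6c1=2.
Step 26. [r3c7∈{9}] nothing but 9 survives at r3c7 ⇒ r3c7=9.
Step 27. [r4c9∈{9}] r4c9's peers cover all but 9. So r4c9=9.
Step 28. [r8c3∈{7}] r8c3 is down to just 7, so r8c3=7.
Step 29. [r1c4∈{2}] r1c4 has the single candidate 2. So r1c4=2.
Step 30. [r7c6∈{2}] r7c6's peers cover all but 2. So r7c6=2.
Step 31. [r9c4∈{3}] r9c4 is down to just 3, so r9c4=3.
Step 32. [r7c7∈{1}] r7c7 has the single candidate 1, so r7c7=1.
Step 33. [r3c1∈{4}] r3c1 is down to just 4, so r3c1=4.
Step 34. [r6c7∈{8}] r6c7's peers cover all but 8 ⇒ r6c7=8.
Step 35. [r7c3∈{8}] nothing but 8 survives at r7c3. So r7c3=8.
Step 36. [r6c2∈{3}] nothing but 3 survives at r6c2. So r6c2=3.
Step 37. [r5c3∈{6}] nothing but 6 survives at r5c3, so r5c3=6.
Step 38. [r5c9∈{4}] r5c9 is down to just 4. So r5c9=4.
Step 39. [r3c6∈{6}] r3c6 has the single candidate 6 ⇒ r3c6=6.
Step 40. [r8c5∈{6}] r8c5 has the single candidate 6. So r8c5=6.

Answer: 6 9 3 2 5 7 4 8 1 / 7 8 2 4 9 1 6 5 3 / 4 1 5 8 3 6 9 7 2 / 1 7 4 6 8 3 5 2 9 / 8 5 6 7 2 9 3 1 4 / 2 3 9 5 1 4 8 6 7 / 3 6 8 9 7 2 1 4 5 / 9 4 7 1 6 5 2 3 8 / 5 2 1 3 4 8 7 9 6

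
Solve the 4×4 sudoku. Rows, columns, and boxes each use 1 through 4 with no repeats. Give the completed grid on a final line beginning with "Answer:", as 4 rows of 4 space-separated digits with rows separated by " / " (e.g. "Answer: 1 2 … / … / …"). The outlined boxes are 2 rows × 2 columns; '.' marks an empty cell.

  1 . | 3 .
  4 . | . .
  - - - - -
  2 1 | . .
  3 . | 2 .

Step 1. [r1c4∈{2,4}] 4 has one home in row 1: r1c4. So r1c4=4.
Step 2. [r2c4∈{1,2}] r2c4 is the only open cell in col 4 admitting 2, so r2c4=2.
Step 3. [r2c2∈{3}] nothing but 3 survives at r2c2. So r2c2=3.
Step 4. [r3c4∈{3}] r3c4 has the single candidate 3. So r3c4=3.
Step 5. [r2c3∈{1}] only 1 remains possible at r2c3, so r2c3=1.
Step 6. [r4c2∈{4}] only 4 remains possible at r4c2, so r4c2=4.
Step 7. [r3c3∈{4}] r3c3's peers cover all but 4. So r3c3=4.
Step 8. [r1c2∈{2}] r1c2 has the single candidate 2. So r1c2=2.
Step 9. [r4c4∈{1}] nothing but 1 survives at r4c4. So r4c4=1.

Answer: 1 2 3 4 / 4 3 1 2 / 2 1 4 3 / 3 4 2 1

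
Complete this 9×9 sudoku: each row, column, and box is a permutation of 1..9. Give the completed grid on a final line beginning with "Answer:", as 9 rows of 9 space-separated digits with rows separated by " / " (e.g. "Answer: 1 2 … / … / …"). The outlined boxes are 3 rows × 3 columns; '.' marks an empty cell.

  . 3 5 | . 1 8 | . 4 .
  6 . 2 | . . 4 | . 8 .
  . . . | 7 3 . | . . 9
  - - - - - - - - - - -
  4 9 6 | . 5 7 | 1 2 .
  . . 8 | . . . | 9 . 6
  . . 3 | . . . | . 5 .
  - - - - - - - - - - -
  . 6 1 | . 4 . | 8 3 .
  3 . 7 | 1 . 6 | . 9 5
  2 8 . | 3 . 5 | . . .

Step 1. [r7c9∈{2,7}] r7c9 is the only open cell in row 7 admitting 7, so r7c9=7.
Step 2. [r5c5∈{2}] r5c5's peers cover all but 2 ⇒ r5c5=2.
Step 3. [r2c5∈{9}] nothing but 9 survives at r2c5. So r2c5=9.
Step 4. [r5c2∈{1,5,7}] 5 has one home in col 2: r5c2, so r5c2=5.
Step 5. [r8c7∈{2,4}] r8c7 is the only open cell in row 8 admitting 2. So r8c7=2.
Step 6. [r1c4∈{2,6}] 6 has one home in box 2: r1c4 ⇒ r1c4=6.
Step 7. [r4c4∈{8}] r4c4 is down to just 8, so r4c4=8.
Step 8. [r2c7∈{3,5,7}] col 7 places 3 nowhere but r2c7. So r2c7=3.
Step 9. [r2c2∈{1,7}] in row 2, 7 fits only at r2c2, so r2c2=7.
Step 10. [r2c9∈{1}] only 1 remains possible at r2c9, so r2c9=1.
Step 11. [r9c9∈{4}] r9c9 has the single candidate 4, so r9c9=4.
Step 12. [r9c7∈{6}] nothing but 6 survives at r9c7 ⇒ r9c7=6.
Step 13. [r7c4∈{2,9}] in col 4, 2 fits only at r7c4, so r7c4=2.
Step 14. [r7c6∈{9}] r7c6's peers cover all but 9 ⇒ r7c6=9.
Step 15. [r6c6∈{1}] r6c6 is down to just 1, so r6c6=1.
Step 16. [r6c7∈{4,7}] r6c7 is the only open cell in col 7 admitting 4. So r6c7=4.
Step 17. [r3c2∈{1,4}] col 2 places 1 nowhere but r3c2 ⇒ r3c2=1.
Step 18. [r6c1∈{7}] r6c1 is down to just 7. So r6c1=7.
Step 19. [r3c1∈{8}] r3c1 is down to just 8. So r3c1=8.
Step 20. [r6c4∈{9}] only 9 remains possible at r6c4. So r6c4=9.
Step 21. [r3c7∈{5}] r3c7 has the single candidate 5, so r3c7=5.
Step 22. [r5c6∈{3}] only 3 remains possible at r5c6, so r5c6=3.
Step 23. [r3c3∈{4}] r3c3 has the single candidate 4, so r3c3=4.
Step 24. [r8c2∈{4}] nothing but 4 survives at r8c2. So r8c2=4.
Step 25. [r6c9∈{8}] nothing but 8 survives at r6c9, so r6c9=8.
Step 26. [r3c6∈{2}] r3c6's peers cover all but 2, so r3c6=2.
Step 27. [r7c1∈{5}] only 5 remains possible at r7c1. So r7c1=5.
Step 28. [r1c1∈{9}] r1c1 is down to just 9 ⇒ r1c1=9.
Step 29. [r2c4∈{5}] nothing but 5 survives at r2c4. So r2c4=5.
Step 30. [r5c1∈{1}] r5c1 has the single candidate 1 ⇒ r5c1=1.
Step 31. [r9c5∈{7}] nothing but 7 survives at r9c5. So r9c5=7.
Step 32. [r9c8∈{1}] r9c8 is down to just 1 ⇒ r9c8=1.
Step 33. [r1c9∈{2}] r1c9 has the single candidate 2 ⇒ r1c9=2.
Step 34. [r3c8∈{6}] r3c8 has the single candidate 6. So r3c8=6.
Step 35. [r5c8∈{7}] only 7 remains possible at r5c8 ⇒ r5c8=7.
Step 36. [r4c9∈{3}] r4c9 has the single candidate 3 ⇒ r4c9=3.
Step 37. [r5c4∈{4}] r5c4 has the single candidate 4, so r5c4=4.
Step 38. [r1c7∈{7}] r1c7 is down to just 7 ⇒ r1c7=7.
Step 39. [r9c3∈{9}] r9c3 is down to just 9 ⇒ r9c3=9.
Step 40. [r6c2∈{2}] r6c2 has the single candidate 2 ⇒ r6c2=2.
Step 41. [r8c5∈{8}] only 8 remains possible at r8c5. So r8c5=8.
Step 42. [r6c5∈{6}] r6c5's peers cover all but 6 ⇒ r6c5=6.

Answer: 9 3 5 6 1 8 7 4 2 / 6 7 2 5 9 4 3 8 1 / 8 1 4 7 3 2 5 6 9 / 4 9 6 8 5 7 1 2 3 / 1 5 8 4 2 3 9 7 6 / 7 2 3 9 6 1 4 5 8 / 5 6 1 2 4 9 8 3 7 / 3 4 7 1 8 6 2 9 5 / 2 8 9 3 7 5 6 1 4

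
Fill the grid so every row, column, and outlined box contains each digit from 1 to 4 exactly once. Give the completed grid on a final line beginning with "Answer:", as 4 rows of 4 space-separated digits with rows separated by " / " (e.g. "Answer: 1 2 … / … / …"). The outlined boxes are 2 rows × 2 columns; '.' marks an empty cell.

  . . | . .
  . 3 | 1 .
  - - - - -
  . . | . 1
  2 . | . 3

Step 1. [r1c2∈{1,2,4}] 2 has one home in col 2: r1c2 ⇒ r1c2=2.
Step 2. [r1c4∈{4}] r1c4's peers cover all but 4 ⇒ r1c4=4.
Step 3. [r3c2∈{4}] r3c2 has the single candidate 4, so r3c2=4.
Step 4. [r2c4∈{2}] r2c4's peers cover all but 2, so r2c4=2.
Step 5. [r1c1∈{1}] only 1 remains possible at r1c1, so r1c1=1.
Step 6. [r3c3∈{2}] r3c3 is down to just 2 ⇒ r3c3=2.
Step 7. [r3c1∈{3}] r3c1 is down to just 3 ⇒ r3c1=3.
Step 8. [r1c3∈{3}] only 3 remains possible at r1c3 ⇒ r1c3=3.
Step 9. [r4c2∈{1}] r4c2's peers cover all but 1 ⇒ r4c2=1.
Step 10. [r2c1∈{4}] r2c1's peers cover all but 4 ⇒ r2c1=4.
Step 11. [r4c3∈{4}] nothing but 4 survives at r4c3. So r4c3=4.

Answer: 1 2 3 4 / 4 3 1 2 / 3 4 2 1 / 2 1 4 3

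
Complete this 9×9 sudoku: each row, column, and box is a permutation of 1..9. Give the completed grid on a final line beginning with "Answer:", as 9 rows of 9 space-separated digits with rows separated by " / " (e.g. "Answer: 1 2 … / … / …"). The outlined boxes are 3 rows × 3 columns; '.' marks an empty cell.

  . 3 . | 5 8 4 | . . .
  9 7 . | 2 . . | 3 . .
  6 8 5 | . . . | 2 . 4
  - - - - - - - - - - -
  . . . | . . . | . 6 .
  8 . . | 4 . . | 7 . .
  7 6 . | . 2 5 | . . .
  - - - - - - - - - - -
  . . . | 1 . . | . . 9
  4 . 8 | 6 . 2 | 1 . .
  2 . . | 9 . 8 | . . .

Step 1. [r7c2∈{5}] only 5 remains possible at r7c2 ⇒ r7c2=5.
Step 2. [r7c1∈{3}] r7c1 is down to just 3 ⇒ r7c1=3.
Step 3. [r7c6∈{7}] r7c6's peers cover all but 7, so r7c6=7.
Step 4. [r4c2∈{1,2,4,9}] col 2 places 4 nowhere but r4c2. So r4c2=4.
Step 5. [r5c2∈{1,2,9}] in col 2, 2 fits only at r5c2, so r5c2=2.
Step 6. [r1c1∈{1}] r1c1 has the single candidate 1 ⇒ r1c1=1.
Step 7. [r9c3∈{1,6,7}] r9c3 is the only open cell in col 3 admitting 7 ⇒ r9c3=7.
Step 8. [r4c9∈{1,2,3,5,8}] 2 has one home in row 4: r4c9, so r4c9=2.
Step 9. [r7c5∈{4}] r7c5 is down to just 4 ⇒ r7c5=4.
Step 10. [r7c8∈{2,8}] across row 7, 2 lands solely at r7c8. So r7c8=2.
Step 11. [r7c7∈{6,8}] 8 has one home in row 7: r7c7. So r7c7=8.
Step 12. [r4c4∈{3,7,8}] in row 4, 8 fits only at r4c4 ⇒ r4c4=8.
Step 13. [r6c4∈{3}] r6c4 is down to just 3, so r6c4=3.
Step 14. [r4c3∈{1,3,9}] r4c3 is the only open cell in row 4 admitting 3 ⇒ r4c3=3.
Step 15. [r3c6∈{1,3,9}] in col 6, 3 fits only at r3c6 ⇒ r3c6=3.
Step 16. [r3c5∈{1,7,9}] 9 has one home in box 2: r3c5 ⇒ r3c5=9.
Step 17. [r3c8∈{1,7}] across row 3, 1 lands solely at r3c8, so r3c8=1.
Step 18. [r4c1∈{5}] r4c1 is down to just 5. So r4c1=5.
Step 19. [r9c7∈{4,5,6}] across col 7, 5 lands solely at r9c7. So r9c7=5.
Step 20. [r4c7∈{9}] only 9 remains possible at r4c7. So r4c7=9.
Step 21. [r4c6∈{1}] r4c6 has the single candidate 1, so r4c6=1.
Step 22. [r2c6∈{6}] r2c6 has the single candidate 6 ⇒ r2c6=6.
Step 23. [r9c5∈{3}] r9c5's peers cover all but 3. So r9c5=3.
Step 24. [r6c3∈{1,9}] in row 6, 9 fits only at r6c3 ⇒ r6c3=9.
Step 25. [r6c9∈{1,8}] across row 6, 1 lands solely at r6c9. So r6c9=1.
Step 26. [r2c9∈{5,8}] across col 9, 8 lands solely at r2c9 ⇒ r2c9=8.
Step 27. [r5c9∈{3,5}] in col 9, 5 fits only at r5c9. So r5c9=5.
Step 28. [r8c9∈{3,7}] r8c9 is the only open cell in col 9 admitting 3. So r8c9=3.
Step 29. [r1c9∈{6,7}] col 9 places 7 nowhere but r1c9. So r1c9=7.
Step 30. [r6c7∈{4}] nothing but 4 survives at r6c7, so r6c7=4.
Step 31. [r1c7∈{6}] only 6 remains possible at r1c7. So r1c7=6.
Step 32. [r6c8∈{8}] r6c8 is down to just 8, so r6c8=8.
Step 33. [r9c8∈{4}] nothing but 4 survives at r9c8. So r9c8=4.
Step 34. [r9c2∈{1}] nothing but 1 survives at r9c2. So r9c2=1.
Step 35. [r2c5∈{1}] r2c5 is down to just 1, so r2c5=1.
Step 36. [r3c4∈{7}] r3c4 is down to just 7. So r3c4=7.
Step 37. [r8c5∈{5}] r8c5 is down to just 5 ⇒ r8c5=5.
Step 38. [r2c8∈{5}] r2c8's peers cover all but 5, so r2c8=5.
Step 39. [r1c3∈{2}] nothing but 2 survives at r1c3. So r1c3=2.
Step 40. [r8c2∈{9}] r8c2's peers cover all but 9, so r8c2=9.
Step 41. [r5c6∈{9}] r5c6's peers cover all but 9, so r5c6=9.
Step 42. [r1c8∈{9}] nothing but 9 survives at r1c8. So r1c8=9.
Step 43. [r8c8∈{7}] r8c8's peers cover all but 7. So r8c8=7.
Step 44. [r2c3∈{4}] nothing but 4 survives at r2c3 ⇒ r2c3=4.
Step 45. [r7c3∈{6}] r7c3 has the single candidate 6, so r7c3=6.
Step 46. [r9c9∈{6}] only 6 remains possible at r9c9. So r9c9=6.
Step 47. [r5c3∈{1}] r5c3's peers cover all but 1. So r5c3=1.
Step 48. [r4c5∈{7}] only 7 remains possible at r4c5 ⇒ r4c5=7.
Step 49. [r5c5∈{6}] only 6 remains possible at r5c5. So r5c5=6.
Step 50. [r5c8∈{3}] r5c8 is down to just 3 ⇒ r5c8=3.

Answer: 1 3 2 5 8 4 6 9 7 / 9 7 4 2 1 6 3 5 8 / 6 8 5 7 9 3 2 1 4 / 5 4 3 8 7 1 9 6 2 / 8 2 1 4 6 9 7 3 5 / 7 6 9 3 2 5 4 8 1 / 3 5 6 1 4 7 8 2 9 / 4 9 8 6 5 2 1 7 3 / 2 1 7 9 3 8 5 4 6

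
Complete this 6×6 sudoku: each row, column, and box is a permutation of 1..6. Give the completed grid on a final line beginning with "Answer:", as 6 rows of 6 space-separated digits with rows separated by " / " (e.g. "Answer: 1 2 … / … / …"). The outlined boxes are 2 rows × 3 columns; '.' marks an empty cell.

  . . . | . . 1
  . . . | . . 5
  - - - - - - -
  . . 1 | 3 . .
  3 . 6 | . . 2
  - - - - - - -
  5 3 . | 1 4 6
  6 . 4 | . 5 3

Step 1. [r3c2∈{2,4,5}] 5 has one home in row 3: r3c2 ⇒ r3c2=5.
Step 2. [r4c2∈{4}] r4c2's peers cover all but 4, so r4c2=4.
Step 3. [r6c4∈{2}] r6c4's peers cover all but 2, so r6c4=2.
Step 4. [r2c1∈{1,2,4}] r2c1 is the only open cell in col 1 admitting 1. So r2c1=1.
Step 5. [r3c5∈{6}] r3c5 has the single candidate 6. So r3c5=6.
Step 6. [r5c3∈{2}] r5c3 has the single candidate 2 ⇒ r5c3=2.
Step 7. [r2c3∈{3}] r2c3's peers cover all but 3, so r2c3=3.
Step 8. [r2c5∈{2}] nothing but 2 survives at r2c5, so r2c5=2.
Step 9. [r2c4∈{4,6}] r2c4 is the only open cell in row 2 admitting 4 ⇒ r2c4=4.
Step 10. [r1c2∈{2,6}] r1c2 is the only open cell in col 2 admitting 2 ⇒ r1c2=2.
Step 11. [r1c4∈{6}] r1c4's peers cover all but 6. So r1c4=6.
Step 12. [r1c1∈{4}] only 4 remains possible at r1c1. So r1c1=4.
Step 13. [r6c2∈{1}] r6c2 has the single candidate 1, so r6c2=1.
Step 14. [r3c6∈{4}] r3c6 has the single candidate 4, so r3c6=4.
Step 15. [r4c5∈{1}] r4c5 is down to just 1 ⇒ r4c5=1.
Step 16. [r1c5∈{3}] only 3 remains possible at r1c5, so r1c5=3.
Step 17. [r1c3∈{5}] only 5 remains possible at r1c3. So r1c3=5.
Step 18. [r4c4∈{5}] r4c4 has the single candidate 5. So r4c4=5.
Step 19. [r3c1∈{2}] r3c1 is down to just 2 ⇒ r3c1=2.
Step 20. [r2c2∈{6}] r2c2 is down to just 6 ⇒ r2c2=6.

Answer: 4 2 5 6 3 1 / 1 6 3 4 2 5 / 2 5 1 3 6 4 / 3 4 6 5 1 2 / 5 3 2 1 4 6 / 6 1 4 2 5 3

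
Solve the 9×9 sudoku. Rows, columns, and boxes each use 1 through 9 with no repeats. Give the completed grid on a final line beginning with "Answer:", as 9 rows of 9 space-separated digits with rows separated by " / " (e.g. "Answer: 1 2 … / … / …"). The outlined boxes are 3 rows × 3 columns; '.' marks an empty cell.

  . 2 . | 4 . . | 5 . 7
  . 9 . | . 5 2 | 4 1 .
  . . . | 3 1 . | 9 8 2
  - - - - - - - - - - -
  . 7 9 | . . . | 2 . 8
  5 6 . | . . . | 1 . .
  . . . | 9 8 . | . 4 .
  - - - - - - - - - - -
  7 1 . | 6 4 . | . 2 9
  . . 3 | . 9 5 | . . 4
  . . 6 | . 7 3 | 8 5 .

Step 1. [r5c9∈{3}] r5c9 is down to just 3. So r5c9=3.
Step 2. [r4c8∈{6}] r4c8 is down to just 6. So r4c8=6.
Step 3. [r2c1∈{3,6,8}] r2c1 is the only open cell in row 2 admitting 3, so r2c1=3.
Step 4. [r5c3∈{2,4,8}] across row 5, 8 lands solely at r5c3. So r5c3=8.
Step 5. [r4c1∈{1,4}] r4c1 is the only open cell in box 4 admitting 4, so r4c1=4.
Step 6. [r6c6∈{1,6,7}] in row 6, 6 fits only at r6c6. So r6c6=6.
Step 7. [r8c4∈{1,2,8}] 1 has one home in row 8: r8c4 ⇒ r8c4=1.
Step 8. [r1c1∈{1,6,8}] 8 has one home in box 1: r1c1 ⇒ r1c1=8.
Step 9. [r3c3∈{4,5,7}] in col 3, 4 fits only at r3c3 ⇒ r3c3=4.
Step 10. [r6c1∈{1,2}] r6c1 is the only open cell in col 1 admitting 1 ⇒ r6c1=1.
Step 11. [r3c6∈{7}] r3c6's peers cover all but 7. So r3c6=7.
Step 12. [r9c4∈{2}] nothing but 2 survives at r9c4. So r9c4=2.
Step 13. [r6c7∈{7}] r6c7 has the single candidate 7. So r6c7=7.
Step 14. [r8c7∈{6}] only 6 remains possible at r8c7 ⇒ r8c7=6.
Step 15. [r5c4∈{7}] r5c4 has the single candidate 7 ⇒ r5c4=7.
Step 16. [r1c8∈{3}] r1c8's peers cover all but 3 ⇒ r1c8=3.
Step 17. [r5c6∈{4}] r5c6's peers cover all but 4. So r5c6=4.
Step 18. [r5c5∈{2}] only 2 remains possible at r5c5, so r5c5=2.
Step 19. [r9c2∈{4}] nothing but 4 survives at r9c2 ⇒ r9c2=4.
Step 20. [r2c4∈{8}] r2c4's peers cover all but 8 ⇒ r2c4=8.
Step 21. [r2c9∈{6}] r2c9's peers cover all but 6. So r2c9=6.
Step 22. [r8c1∈{2}] r8c1 has the single candidate 2, so r8c1=2.
Step 23. [r8c2∈{8}] nothing but 8 survives at r8c2 ⇒ r8c2=8.
Step 24. [r7c6∈{8}] r7c6's peers cover all but 8, so r7c6=8.
Step 25. [r1c6∈{9}] r1c6 has the single candidate 9. So r1c6=9.
Step 26. [r3c1∈{6}] nothing but 6 survives at r3c1, so r3c1=6.
Step 27. [r6c2∈{3}] r6c2 has the single candidate 3, so r6c2=3.
Step 28. [r4c6∈{1}] r4c6's peers cover all but 1. So r4c6=1.
Step 29. [r6c9∈{5}] r6c9 is down to just 5, so r6c9=5.
Step 30. [r6c3∈{2}] r6c3's peers cover all but 2. So r6c3=2.
Step 31. [r3c2∈{5}] r3c2 is down to just 5. So r3c2=5.
Step 32. [r9c1∈{9}] only 9 remains possible at r9c1, so r9c1=9.
Step 33. [r1c3∈{1}] r1c3 has the single candidate 1 ⇒ r1c3=1.
Step 34. [r8c8∈{7}] r8c8 has the single candidate 7, so r8c8=7.
Step 35. [r7c7∈{3}] r7c7's peers cover all but 3. So r7c7=3.
Step 36. [r7c3∈{5}] r7c3's peers cover all but 5. So r7c3=5.
Step 37. [r2c3∈{7}] only 7 remains possible at r2c3 ⇒ r2c3=7.
Step 38. [r4c4∈{5}] r4c4's peers cover all but 5 ⇒ r4c4=5.
Step 39. [r5c8∈{9}] r5c8's peers cover all but 9, so r5c8=9.
Step 40. [r9c9∈{1}] r9c9 is down to just 1 ⇒ r9c9=1.
Step 41. [r4c5∈{3}] nothing but 3 survives at r4c5 ⇒ r4c5=3.
Step 42. [r1c5∈{6}] r1c5 has the single candidate 6. So r1c5=6.

Answer: 8 2 1 4 6 9 5 3 7 / 3 9 7 8 5 2 4 1 6 / 6 5 4 3 1 7 9 8 2 / 4 7 9 5 3 1 2 6 8 / 5 6 8 7 2 4 1 9 3 / 1 3 2 9 8 6 7 4 5 / 7 1 5 6 4 8 3 2 9 / 2 8 3 1 9 5 6 7 4 / 9 4 6 2 7 3 8 5 1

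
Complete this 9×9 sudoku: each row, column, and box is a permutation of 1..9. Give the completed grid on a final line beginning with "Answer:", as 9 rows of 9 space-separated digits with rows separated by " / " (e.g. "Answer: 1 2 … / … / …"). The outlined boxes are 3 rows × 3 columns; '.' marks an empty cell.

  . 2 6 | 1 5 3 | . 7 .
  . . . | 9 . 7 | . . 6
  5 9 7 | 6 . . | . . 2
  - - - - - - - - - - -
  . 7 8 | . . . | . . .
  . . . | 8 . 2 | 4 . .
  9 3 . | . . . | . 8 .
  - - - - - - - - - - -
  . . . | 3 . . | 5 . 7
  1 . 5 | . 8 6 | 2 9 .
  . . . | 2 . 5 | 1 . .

Step 1. [r8c2∈{4}] r8c2 is down to just 4 ⇒ r8c2=4.
Step 2. [r5c5∈{1,3,6,7,9}] row 5 places 7 nowhere but r5c5 ⇒ r5c5=7.
Step 3. [r4c5∈{1,3,4,6,9}] r4c5 is the only open cell in col 5 admitting 3. So r4c5=3.
Step 4. [r5c9∈{1,3,5,9}] across row 5, 9 lands solely at r5c9 ⇒ r5c9=9.
Step 5. [r3c5∈{4}] r3c5's peers cover all but 4 ⇒ r3c5=4.
Step 6. [r5c8∈{1,3,5,6}] in row 5, 3 fits only at r5c8, so r5c8=3.
Step 7. [r7c6∈{1,4,9}] 4 has one home in box 8: r7c6, so r7c6=4.
Step 8. [r9c9∈{3,4,8}] r9c9 is the only open cell in box 9 admitting 8 ⇒ r9c9=8.
Step 9. [r9c2∈{6}] r9c2's peers cover all but 6. So r9c2=6.
Step 10. [r4c8∈{1,2,5,6}] in col 8, 2 fits only at r4c8. So r4c8=2.
Step 11. [r6c6∈{1}] r6c6's peers cover all but 1. So r6c6=1.
Step 12. [r9c5∈{9}] nothing but 9 survives at r9c5 ⇒ r9c5=9.
Step 13. [r5c3∈{1}] r5c3's peers cover all but 1. So r5c3=1.
Step 14. [r7c2∈{8}] nothing but 8 survives at r7c2, so r7c2=8.
Step 15. [r6c9∈{5}] nothing but 5 survives at r6c9. So r6c9=5.
Step 16. [r1c9∈{4}] nothing but 4 survives at r1c9 ⇒ r1c9=4.
Step 17. [r4c7∈{6}] r4c7's peers cover all but 6, so r4c7=6.
Step 18. [r4c1∈{4}] nothing but 4 survives at r4c1 ⇒ r4c1=4.
Step 19. [r9c3∈{3}] r9c3 is down to just 3, so r9c3=3.
Step 20. [r1c1∈{8}] r1c1's peers cover all but 8. So r1c1=8.
Step 21. [r3c7∈{3,8}] 3 has one home in row 3: r3c7 ⇒ r3c7=3.
Step 22. [r3c8∈{1}] r3c8 has the single candidate 1 ⇒ r3c8=1.
Step 23. [r6c3∈{2}] nothing but 2 survives at r6c3, so r6c3=2.
Step 24. [r2c5∈{2}] only 2 remains possible at r2c5. So r2c5=2.
Step 25. [r1c7∈{9}] nothing but 9 survives at r1c7 ⇒ r1c7=9.
Step 26. [r3c6∈{8}] only 8 remains possible at r3c6. So r3c6=8.
Step 27. [r2c1∈{3}] r2c1 has the single candidate 3. So r2c1=3.
Step 28. [r8c9∈{3}] r8c9's peers cover all but 3, so r8c9=3.
Step 29. [r9c1∈{7}] r9c1 has the single candidate 7. So r9c1=7.
Step 30. [r7c5∈{1}] r7c5 has the single candidate 1. So r7c5=1.
Step 31. [r2c8∈{5}] only 5 remains possible at r2c8. So r2c8=5.
Step 32. [r8c4∈{7}] r8c4 is down to just 7 ⇒ r8c4=7.
Step 33. [r2c3∈{4}] r2c3's peers cover all but 4. So r2c3=4.
Step 34. [r7c3∈{9}] nothing but 9 survives at r7c3 ⇒ r7c3=9.
Step 35. [r2c7∈{8}] r2c7's peers cover all but 8. So r2c7=8.
Step 36. [r2c2∈{1}] nothing but 1 survives at r2c2 ⇒ r2c2=1.
Step 37. [r4c9∈{1}] nothing but 1 survives at r4c9. So r4c9=1.
Step 38. [r5c2∈{5}] r5c2 is down to just 5, so r5c2=5.
Step 39. [r7c1∈{2}] r7c1 is down to just 2 ⇒ r7c1=2.
Step 40. [r6c4∈{4}] only 4 remains possible at r6c4, so r6c4=4.
Step 41. [r6c7∈{7}] r6c7's peers cover all but 7. So r6c7=7.
Step 42. [r5c1∈{6}] only 6 remains possible at r5c1 ⇒ r5c1=6.
Step 43. [r6c5∈{6}] r6c5 is down to just 6, so r6c5=6.
Step 44. [r4c4∈{5}] r4c4 has the single candidate 5. So r4c4=5.
Step 45. [r9c8∈{4}] r9c8 is down to just 4. So r9c8=4.
Step 46. [r4c6∈{9}] r4c6 has the single candidate 9. So r4c6=9.
Step 47. [r7c8∈{6}] only 6 remains possible at r7c8. So r7c8=6.

Answer: 8 2 6 1 5 3 9 7 4 / 3 1 4 9 2 7 8 5 6 / 5 9 7 6 4 8 3 1 2 / 4 7 8 5 3 9 6 2 1 / 6 5 1 8 7 2 4 3 9 / 9 3 2 4 6 1 7 8 5 / 2 8 9 3 1 4 5 6 7 / 1 4 5 7 8 6 2 9 3 / 7 6 3 2 9 5 1 4 8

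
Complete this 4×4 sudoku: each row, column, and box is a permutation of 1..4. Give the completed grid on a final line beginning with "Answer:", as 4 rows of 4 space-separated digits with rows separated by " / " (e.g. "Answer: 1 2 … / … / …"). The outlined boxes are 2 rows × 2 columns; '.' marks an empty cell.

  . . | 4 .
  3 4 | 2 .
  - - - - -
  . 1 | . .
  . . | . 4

Step 1. [r4c1∈{2}] nothing but 2 survives at r4c1, so r4c1=2.
Step 2. [r1c4∈{1,3}] r1c4 is the only open cell in row 1 admitting 3 ⇒ r1c4=3.
Step 3. [r4c3∈{1,3}] 1 has one home in row 4: r4c3, so r4c3=1.
Step 4. [r4c2∈{3}] r4c2 is down to just 3. So r4c2=3.
Step 5. [r3c3∈{3}] nothing but 3 survives at r3c3. So r3c3=3.
Step 6. [r1c1∈{1}] r1c1's peers cover all but 1. So r1c1=1.
Step 7. [r2c4∈{1}] nothing but 1 survives at r2c4. So r2c4=1.
Step 8. [r1c2∈{2}] only 2 remains possible at r1c2, so r1c2=2.
Step 9. [r3c1∈{4}] only 4 remains possible at r3c1, so r3c1=4.
Step 10. [r3c4∈{2}] r3c4's peers cover all but 2, so r3c4=2.

Answer: 1 2 4 3 / 3 4 2 1 / 4 1 3 2 / 2 3 1 4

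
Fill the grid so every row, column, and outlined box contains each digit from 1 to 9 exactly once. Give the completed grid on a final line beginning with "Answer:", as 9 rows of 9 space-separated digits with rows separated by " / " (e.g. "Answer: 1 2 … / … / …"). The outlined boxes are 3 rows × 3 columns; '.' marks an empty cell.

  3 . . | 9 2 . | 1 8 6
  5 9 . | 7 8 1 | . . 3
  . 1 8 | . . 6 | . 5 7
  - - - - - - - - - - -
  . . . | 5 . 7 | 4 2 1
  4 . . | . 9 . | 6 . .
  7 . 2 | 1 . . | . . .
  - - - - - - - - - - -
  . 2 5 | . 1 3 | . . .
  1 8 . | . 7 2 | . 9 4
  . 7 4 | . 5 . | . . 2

Step 1. [r7c9∈{8}] r7c9 is down to just 8. So r7c9=8.
Step 2. [r6c8∈{3}] r6c8's peers cover all but 3. So r6c8=3.
Step 3. [r8c3∈{3,6}] 3 has one home in box 7: r8c3 ⇒ r8c3=3.
Step 4. [r7c1∈{6,9}] r7c1 is the only open cell in row 7 admitting 9. So r7c1=9.
Step 5. [r9c1∈{6}] r9c1 has the single candidate 6, so r9c1=6.
Step 6. [r5c9∈{5}] nothing but 5 survives at r5c9 ⇒ r5c9=5.
Step 7. [r5c6∈{8}] r5c6's peers cover all but 8, so r5c6=8.
Step 8. [r3c7∈{2,9}] across row 3, 9 lands solely at r3c7. So r3c7=9.
Step 9. [r7c8∈{6,7}] across col 8, 6 lands solely at r7c8. So r7c8=6.
Step 10. [r5c2∈{3}] nothing but 3 survives at r5c2 ⇒ r5c2=3.
Step 11. [r4c2∈{6}] r4c2's peers cover all but 6. So r4c2=6.
Step 12. [r3c4∈{3,4}] col 4 places 3 nowhere but r3c4, so r3c4=3.
Step 13. [r6c6∈{4}] r6c6's peers cover all but 4. So r6c6=4.
Step 14. [r6c2∈{5}] r6c2 is down to just 5. So r6c2=5.
Step 15. [r9c6∈{9}] only 9 remains possible at r9c6, so r9c6=9.
Step 16. [r6c9∈{9}] r6c9 has the single candidate 9. So r6c9=9.
Step 17. [r6c5∈{6}] r6c5 has the single candidate 6. So r6c5=6.
Step 18. [r2c3∈{6}] nothing but 6 survives at r2c3, so r2c3=6.
Step 19. [r3c1∈{2}] r3c1 has the single candidate 2. So r3c1=2.
Step 20. [r1c6∈{5}] only 5 remains possible at r1c6, so r1c6=5.
Step 21. [r5c4∈{2}] only 2 remains possible at r5c4 ⇒ r5c4=2.
Step 22. [r9c8∈{1}] only 1 remains possible at r9c8, so r9c8=1.
Step 23. [r4c5∈{3}] nothing but 3 survives at r4c5. So r4c5=3.
Step 24. [r4c3∈{9}] r4c3's peers cover all but 9, so r4c3=9.
Step 25. [r7c4∈{4}] r7c4 is down to just 4, so r7c4=4.
Step 26. [r7c7∈{7}] r7c7's peers cover all but 7 ⇒ r7c7=7.
Step 27. [r8c7∈{5}] r8c7's peers cover all but 5 ⇒ r8c7=5.
Step 28. [r5c3∈{1}] r5c3 has the single candidate 1, so r5c3=1.
Step 29. [r5c8∈{7}] r5c8's peers cover all but 7. So r5c8=7.
Step 30. [r1c3∈{7}] nothing but 7 survives at r1c3, so r1c3=7.
Step 31. [r2c8∈{4}] r2c8 has the single candidate 4, so r2c8=4.
Step 32. [r9c7∈{3}] r9c7's peers cover all but 3. So r9c7=3.
Step 33. [r4c1∈{8}] nothing but 8 survives at r4c1 ⇒ r4c1=8.
Step 34. [r8c4∈{6}] only 6 remains possible at r8c4, so r8c4=6.
Step 35. [r6c7∈{8}] nothing but 8 survives at r6c7. So r6c7=8.
Step 36. [r9c4∈{8}] r9c4 is down to just 8, so r9c4=8.
Step 37. [r2c7∈{2}] r2c7 is down to just 2. So r2c7=2.
Step 38. [r1c2∈{4}] only 4 remains possible at r1c2 ⇒ r1c2=4.
Step 39. [r3c5∈{4}] nothing but 4 survives at r3c5, so r3c5=4.

Answer: 3 4 7 9 2 5 1 8 6 / 5 9 6 7 8 1 2 4 3 / 2 1 8 3 4 6 9 5 7 / 8 6 9 5 3 7 4 2 1 / 4 3 1 2 9 8 6 7 5 / 7 5 2 1 6 4 8 3 9 / 9 2 5 4 1 3 7 6 8 / 1 8 3 6 7 2 5 9 4 / 6 7 4 8 5 9 3 1 2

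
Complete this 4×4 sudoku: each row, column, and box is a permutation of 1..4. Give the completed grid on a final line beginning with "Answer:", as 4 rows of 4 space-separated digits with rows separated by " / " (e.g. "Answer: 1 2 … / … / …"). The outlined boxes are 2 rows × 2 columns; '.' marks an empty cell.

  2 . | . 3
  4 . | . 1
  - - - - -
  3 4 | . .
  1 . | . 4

Step 1. [r2c3∈{2}] r2c3's peers cover all but 2. So r2c3=2.
Step 2. [r1c2∈{1}] nothing but 1 survives at r1c2. So r1c2=1.
Step 3. [r1c3∈{4}] r1c3 is down to just 4 ⇒ r1c3=4.
Step 4. [r2c2∈{3}] r2c2 has the single candidate 3, so r2c2=3.
Step 5. [r3c3∈{1}] r3c3 has the single candidate 1, so r3c3=1.
Step 6. [r4c2∈{2}] r4c2's peers cover all but 2, so r4c2=2.
Step 7. [r3c4∈{2}] nothing but 2 survives at r3c4 ⇒ r3c4=2.
Step 8. [r4c3∈{3}] r4c3 is down to just 3. So r4c3=3.

Answer: 2 1 4 3 / 4 3 2 1 / 3 4 1 2 / 1 2 3 4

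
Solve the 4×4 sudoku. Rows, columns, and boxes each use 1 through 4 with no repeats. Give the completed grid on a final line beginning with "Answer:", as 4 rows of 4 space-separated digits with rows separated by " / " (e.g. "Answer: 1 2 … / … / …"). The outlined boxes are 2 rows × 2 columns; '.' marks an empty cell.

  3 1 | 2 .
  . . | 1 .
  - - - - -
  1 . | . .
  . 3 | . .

Step 1. [r4c3∈{4}] nothing but 4 survives at r4c3. So r4c3=4.
Step 2. [r4c1∈{2}] r4c1 is down to just 2, so r4c1=2.
Step 3. [r2c4∈{3,4}] across row 2, 3 lands solely at r2c4, so r2c4=3.
Step 4. [r3c2∈{4}] only 4 remains possible at r3c2. So r3c2=4.
Step 5. [r4c4∈{1}] r4c4's peers cover all but 1 ⇒ r4c4=1.
Step 6. [r2c2∈{2}] r2c2 has the single candidate 2. So r2c2=2.
Step 7. [r2c1∈{4}] r2c1's peers cover all but 4. So r2c1=4.
Step 8. [r3c4∈{2}] r3c4 is down to just 2 ⇒ r3c4=2.
Step 9. [r3c3∈{3}] r3c3 is down to just 3 ⇒ r3c3=3.
Step 10. [r1c4∈{4}] r1c4's peers cover all but 4, so r1c4=4.

Answer: 3 1 2 4 / 4 2 1 3 / 1 4 3 2 / 2 3 4 1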